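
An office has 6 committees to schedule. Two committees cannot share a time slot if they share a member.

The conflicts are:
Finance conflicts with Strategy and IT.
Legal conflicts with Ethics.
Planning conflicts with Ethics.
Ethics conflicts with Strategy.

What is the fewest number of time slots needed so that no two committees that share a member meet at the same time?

Planning and Ethics conflict, so at least 2 time slots are needed.
2 time slots suffice: Finance=1, Legal=2, Planning=2, Ethics=1, Strategy=2, IT=2. Every pair that conflicts lands in different time slots.

2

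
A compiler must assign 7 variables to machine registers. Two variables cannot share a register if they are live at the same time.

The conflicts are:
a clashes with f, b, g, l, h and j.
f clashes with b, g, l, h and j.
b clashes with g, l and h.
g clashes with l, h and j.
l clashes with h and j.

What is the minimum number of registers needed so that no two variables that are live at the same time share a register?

a, f, b, g, l, h are mutually in conflict, so at least 6 registers are needed.
6 registers suffice: a=4, f=1, b=6, g=2, l=3, h=5, j=5. No two conflicting variables share a register.

6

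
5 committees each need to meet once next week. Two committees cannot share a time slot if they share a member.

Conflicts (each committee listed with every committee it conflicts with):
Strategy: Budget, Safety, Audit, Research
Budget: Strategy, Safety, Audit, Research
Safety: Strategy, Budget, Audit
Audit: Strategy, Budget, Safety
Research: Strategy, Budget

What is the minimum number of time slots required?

Strategy, Budget, Safety, Audit pairwise conflict, so at least 4 time slots are needed.
4 time slots suffice: Strategy=1, Budget=2, Safety=3, Audit=4, Research=3. No two conflicting committees share a time slot.

4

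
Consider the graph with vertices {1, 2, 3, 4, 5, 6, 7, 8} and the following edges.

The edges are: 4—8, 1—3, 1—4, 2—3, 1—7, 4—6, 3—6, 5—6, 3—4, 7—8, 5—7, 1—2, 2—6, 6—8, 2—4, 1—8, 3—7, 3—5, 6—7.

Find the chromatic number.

3, 5, 6, 7 are pairwise adjacent (a clique of size 4), so at least 4 colors are needed.
4 colors suffice: color red → {1, 6}; color blue → {3, 8}; color green → {4, 7}; color yellow → {2, 5}. Each edge has distinct colors on its endpoints.

4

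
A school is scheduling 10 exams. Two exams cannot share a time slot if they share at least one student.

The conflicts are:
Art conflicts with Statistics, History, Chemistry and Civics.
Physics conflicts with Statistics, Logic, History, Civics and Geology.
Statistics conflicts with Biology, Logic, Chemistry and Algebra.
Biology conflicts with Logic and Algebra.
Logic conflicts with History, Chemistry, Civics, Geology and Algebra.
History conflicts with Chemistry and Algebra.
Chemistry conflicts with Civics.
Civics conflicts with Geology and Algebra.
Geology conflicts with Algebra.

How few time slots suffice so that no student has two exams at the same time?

4

Statistics, Biology, Logic, Algebra pairwise conflict, so at least 4 time slots are needed.
Using 4 time slots: Art=1, Physics=3, Statistics=2, Biology=4, Logic=1, History=2, Chemistry=3, Civics=2, Geology=4, Algebra=3. No two conflicting exams share a time slot.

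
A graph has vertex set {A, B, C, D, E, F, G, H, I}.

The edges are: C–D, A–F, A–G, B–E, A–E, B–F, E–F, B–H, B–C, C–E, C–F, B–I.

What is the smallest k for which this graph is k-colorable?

B, C, E, F are mutually adjacent (a clique of size 4), so at least 4 colors are needed.
4 colors suffice: A=1, B=1, C=2, D=1, E=3, F=4, G=2, H=2, I=2. Each edge has distinct colors on its endpoints.

4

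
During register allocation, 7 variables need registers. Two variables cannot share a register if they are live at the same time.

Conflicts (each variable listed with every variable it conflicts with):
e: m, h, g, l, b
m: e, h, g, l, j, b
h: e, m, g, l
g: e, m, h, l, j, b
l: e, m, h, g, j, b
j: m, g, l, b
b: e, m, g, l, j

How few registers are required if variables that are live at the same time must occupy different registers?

5

m, g, l, j, b pairwise conflict, so at least 5 registers are needed.
5 registers suffice: register 1 → {l}; register 2 → {g}; register 3 → {m}; register 4 → {e, j}; register 5 → {h, b}. Every pair that conflicts lands in different registers.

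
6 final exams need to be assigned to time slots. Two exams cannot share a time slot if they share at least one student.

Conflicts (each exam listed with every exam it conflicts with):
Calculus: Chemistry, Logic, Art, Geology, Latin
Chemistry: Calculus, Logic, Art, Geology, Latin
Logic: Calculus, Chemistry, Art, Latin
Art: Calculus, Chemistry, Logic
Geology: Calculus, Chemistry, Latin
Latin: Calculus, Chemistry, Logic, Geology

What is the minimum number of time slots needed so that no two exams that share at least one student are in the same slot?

Calculus, Chemistry, Logic, Art pairwise conflict, so at least 4 time slots are needed.
4 time slots suffice: time slot 1 → {Calculus}; time slot 2 → {Chemistry}; time slot 3 → {Logic, Geology}; time slot 4 → {Art, Latin}. Every pair that conflicts lands in different time slots.

4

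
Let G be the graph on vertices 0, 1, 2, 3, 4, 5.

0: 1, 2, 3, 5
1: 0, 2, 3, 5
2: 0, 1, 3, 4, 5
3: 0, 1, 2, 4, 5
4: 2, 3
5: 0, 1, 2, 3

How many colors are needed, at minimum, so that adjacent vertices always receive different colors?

0, 1, 2, 3, 5 are mutually adjacent (a clique of size 5), so at least 5 colors are needed.
One proper 5-coloring: 0=c, 1=e, 2=b, 3=a, 4=c, 5=d. No two adjacent vertices share a color.

5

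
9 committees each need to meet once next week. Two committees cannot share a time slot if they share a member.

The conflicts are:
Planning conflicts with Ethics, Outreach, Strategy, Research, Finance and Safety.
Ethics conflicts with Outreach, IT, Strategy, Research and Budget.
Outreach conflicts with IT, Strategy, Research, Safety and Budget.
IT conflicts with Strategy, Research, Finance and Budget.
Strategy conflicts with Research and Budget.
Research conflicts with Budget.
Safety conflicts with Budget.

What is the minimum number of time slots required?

Ethics, Outreach, IT, Strategy, Research, Budget all conflict with each other, so at least 6 time slots are needed.
6 time slots suffice: time slot 1 → {Outreach, Finance}; time slot 2 → {Planning, IT}; time slot 3 → {Budget}; time slot 4 → {Strategy, Safety}; time slot 5 → {Ethics}; time slot 6 → {Research}. No two conflicting committees share a time slot.

6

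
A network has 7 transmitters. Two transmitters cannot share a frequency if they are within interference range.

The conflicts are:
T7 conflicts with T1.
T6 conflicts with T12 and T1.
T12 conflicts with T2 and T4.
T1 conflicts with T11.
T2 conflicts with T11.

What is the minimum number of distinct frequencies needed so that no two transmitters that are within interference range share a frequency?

3

The cycle T1-T6-T12-T2-T11-T1 has odd length 5, so it cannot be 2-colored; at least 3 frequencies are needed.
Using 3 frequencies: T7=2, T6=2, T12=1, T1=1, T2=2, T11=3, T4=2. No two conflicting transmitters share a frequency.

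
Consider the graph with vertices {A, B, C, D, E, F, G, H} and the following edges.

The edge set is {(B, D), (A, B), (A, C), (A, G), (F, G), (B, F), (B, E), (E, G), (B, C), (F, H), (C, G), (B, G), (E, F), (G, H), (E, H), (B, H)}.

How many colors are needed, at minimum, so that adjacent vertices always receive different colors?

5

B, E, F, G, H form a clique, so at least 5 colors are needed.
5 colors suffice: color 1 → {B}; color 2 → {D, G}; color 3 → {C, F}; color 4 → {A, E}; color 5 → {H}. No two adjacent vertices share a color.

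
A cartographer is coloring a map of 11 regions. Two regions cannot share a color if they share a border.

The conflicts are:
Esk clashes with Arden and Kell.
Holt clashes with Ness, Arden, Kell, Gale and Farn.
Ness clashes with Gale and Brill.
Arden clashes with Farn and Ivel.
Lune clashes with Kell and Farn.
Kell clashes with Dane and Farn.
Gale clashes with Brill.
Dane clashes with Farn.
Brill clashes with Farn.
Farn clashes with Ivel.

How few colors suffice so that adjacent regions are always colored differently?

Holt, Kell, Farn pairwise conflict, so at least 3 colors are needed.
3 colors suffice: color 1 → {Esk, Ness, Farn}; color 2 → {Holt, Lune, Dane, Brill, Ivel}; color 3 → {Arden, Kell, Gale}. No two conflicting regions share a color.

3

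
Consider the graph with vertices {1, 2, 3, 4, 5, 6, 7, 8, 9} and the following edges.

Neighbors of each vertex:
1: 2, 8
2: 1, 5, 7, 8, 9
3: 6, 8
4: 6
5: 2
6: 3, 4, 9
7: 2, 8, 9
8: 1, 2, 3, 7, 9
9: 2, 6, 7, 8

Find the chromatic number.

4

2, 7, 8, 9 are mutually adjacent (a clique of size 4), so at least 4 colors are needed.
4 colors suffice: 1=green, 2=red, 3=green, 4=blue, 5=blue, 6=red, 7=yellow, 8=blue, 9=green. Each edge has distinct colors on its endpoints.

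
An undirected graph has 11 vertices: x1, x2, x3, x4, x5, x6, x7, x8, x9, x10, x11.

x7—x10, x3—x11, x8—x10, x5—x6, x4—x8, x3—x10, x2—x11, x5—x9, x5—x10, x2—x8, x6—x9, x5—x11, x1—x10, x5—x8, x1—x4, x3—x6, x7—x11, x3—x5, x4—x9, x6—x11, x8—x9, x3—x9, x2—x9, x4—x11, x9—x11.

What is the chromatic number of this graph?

x3, x5, x6, x9, x11 are mutually adjacent (a clique of size 5), so at least 5 colors are needed.
5 colors suffice: x1=blue, x2=green, x3=yellow, x4=green, x5=green, x6=purple, x7=green, x8=blue, x9=red, x10=red, x11=blue. Every edge joins two different colors.

5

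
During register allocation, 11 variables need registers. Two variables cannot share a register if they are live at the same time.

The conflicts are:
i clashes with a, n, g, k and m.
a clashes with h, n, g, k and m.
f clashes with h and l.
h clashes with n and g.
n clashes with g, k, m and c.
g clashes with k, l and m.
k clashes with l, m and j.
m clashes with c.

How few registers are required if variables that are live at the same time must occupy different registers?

i, a, n, g, k, m all conflict with each other, so at least 6 registers are needed.
A valid assignment using 6 registers: i=6, a=5, f=2, h=1, n=3, g=2, k=1, l=3, m=4, c=1, j=2. Each listed conflict is separated.

6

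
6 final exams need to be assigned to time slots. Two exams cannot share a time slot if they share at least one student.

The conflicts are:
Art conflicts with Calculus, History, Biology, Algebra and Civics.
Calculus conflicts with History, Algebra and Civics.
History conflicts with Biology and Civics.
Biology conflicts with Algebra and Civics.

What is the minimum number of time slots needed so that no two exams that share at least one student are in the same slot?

4

Art, History, Biology, Civics all conflict with each other, so at least 4 time slots are needed.
4 time slots suffice: time slot 1 → {Art}; time slot 2 → {History, Algebra}; time slot 3 → {Calculus, Biology}; time slot 4 → {Civics}. Each listed conflict is separated.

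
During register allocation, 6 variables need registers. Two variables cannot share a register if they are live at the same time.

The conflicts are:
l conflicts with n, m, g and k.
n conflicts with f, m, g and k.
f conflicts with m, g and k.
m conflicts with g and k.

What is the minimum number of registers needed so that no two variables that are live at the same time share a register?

4

n, f, m, k pairwise conflict, so at least 4 registers are needed.
Using 4 registers: l=3, n=2, f=3, m=1, g=4, k=4. Each listed conflict is separated.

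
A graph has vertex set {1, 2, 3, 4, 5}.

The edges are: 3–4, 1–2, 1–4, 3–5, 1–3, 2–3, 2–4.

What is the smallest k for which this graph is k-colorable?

4

1, 2, 3, 4 form a clique, so at least 4 colors are needed.
4 colors suffice: 1=b, 2=c, 3=a, 4=d, 5=b. Each edge has distinct colors on its endpoints.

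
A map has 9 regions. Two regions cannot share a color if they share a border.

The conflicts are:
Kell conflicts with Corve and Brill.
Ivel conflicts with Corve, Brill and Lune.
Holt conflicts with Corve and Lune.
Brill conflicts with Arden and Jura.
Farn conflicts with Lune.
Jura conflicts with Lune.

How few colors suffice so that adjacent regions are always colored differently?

Brill and Jura conflict, so at least 2 colors are needed.
2 colors suffice: color 1 → {Corve, Brill, Lune}; color 2 → {Kell, Ivel, Holt, Arden, Farn, Jura}. No two conflicting regions share a color.

2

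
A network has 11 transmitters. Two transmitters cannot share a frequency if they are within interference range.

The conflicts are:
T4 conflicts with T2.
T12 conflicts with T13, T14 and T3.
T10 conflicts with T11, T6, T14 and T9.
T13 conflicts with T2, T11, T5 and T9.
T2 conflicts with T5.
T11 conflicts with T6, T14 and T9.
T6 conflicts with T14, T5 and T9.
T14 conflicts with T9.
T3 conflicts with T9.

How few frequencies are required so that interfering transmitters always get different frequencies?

5

T10, T11, T6, T14, T9 pairwise conflict, so at least 5 frequencies are needed.
5 frequencies suffice: frequency 1 → {T12, T2, T9}; frequency 2 → {T4, T11, T5, T3}; frequency 3 → {T13, T6}; frequency 4 → {T14}; frequency 5 → {T10}. Every pair that conflicts lands in different frequencies.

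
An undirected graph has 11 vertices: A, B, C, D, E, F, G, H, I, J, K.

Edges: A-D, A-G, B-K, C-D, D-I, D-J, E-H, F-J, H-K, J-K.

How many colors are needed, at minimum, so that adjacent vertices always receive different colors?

A and G are adjacent, so at least 2 colors are needed.
One proper 2-coloring: A=blue, B=blue, C=blue, D=red, E=red, F=red, G=red, H=blue, I=blue, J=blue, K=red. No two adjacent vertices share a color.

2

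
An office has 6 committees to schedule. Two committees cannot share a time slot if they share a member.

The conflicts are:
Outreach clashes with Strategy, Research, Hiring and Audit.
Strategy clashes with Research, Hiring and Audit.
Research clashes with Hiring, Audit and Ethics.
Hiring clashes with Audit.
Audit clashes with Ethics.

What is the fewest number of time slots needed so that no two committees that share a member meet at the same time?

Outreach, Strategy, Research, Hiring, Audit all conflict with each other, so at least 5 time slots are needed.
A valid assignment using 5 time slots: Outreach=3, Strategy=5, Research=1, Hiring=4, Audit=2, Ethics=3. Every pair that conflicts lands in different time slots.

5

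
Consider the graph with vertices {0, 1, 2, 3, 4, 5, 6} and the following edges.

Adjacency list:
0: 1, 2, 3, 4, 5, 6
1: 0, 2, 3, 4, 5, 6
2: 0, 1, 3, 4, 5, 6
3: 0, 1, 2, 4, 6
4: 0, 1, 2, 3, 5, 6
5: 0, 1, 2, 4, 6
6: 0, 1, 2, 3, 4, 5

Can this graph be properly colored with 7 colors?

The chromatic number is 6. 0, 1, 2, 4, 5, 6 form a clique, so at least 6 colors are needed.
One proper 6-coloring: 0=e, 1=b, 2=a, 3=f, 4=d, 5=f, 6=c.
Since 7 ≥ 6, a proper 7-coloring certainly exists.

Yes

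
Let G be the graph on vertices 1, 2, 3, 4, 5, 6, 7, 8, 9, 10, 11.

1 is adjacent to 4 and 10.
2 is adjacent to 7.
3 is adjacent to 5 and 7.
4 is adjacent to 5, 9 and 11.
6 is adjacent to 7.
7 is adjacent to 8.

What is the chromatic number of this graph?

2

1 and 4 are adjacent, so at least 2 colors are needed.
2 colors suffice: color a → {2, 3, 4, 6, 8, 10}; color b → {1, 5, 7, 9, 11}. No two adjacent vertices share a color.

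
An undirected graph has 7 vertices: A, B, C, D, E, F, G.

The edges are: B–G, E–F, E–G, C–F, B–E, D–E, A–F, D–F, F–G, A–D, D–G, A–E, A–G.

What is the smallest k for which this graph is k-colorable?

5

A, D, E, F, G form a clique, so at least 5 colors are needed.
A valid assignment using 5 colors: A=5, B=1, C=2, D=4, E=2, F=1, G=3. No two adjacent vertices share a color.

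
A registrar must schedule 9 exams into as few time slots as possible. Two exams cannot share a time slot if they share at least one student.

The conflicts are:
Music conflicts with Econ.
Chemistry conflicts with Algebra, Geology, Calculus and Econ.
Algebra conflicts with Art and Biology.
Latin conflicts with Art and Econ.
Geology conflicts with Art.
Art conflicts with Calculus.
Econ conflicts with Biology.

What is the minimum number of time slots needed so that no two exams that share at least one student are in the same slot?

3

The cycle Algebra-Biology-Econ-Latin-Art-Algebra has odd length 5, so it cannot be 2-colored; at least 3 time slots are needed.
A valid assignment using 3 time slots: Music=2, Chemistry=2, Algebra=3, Latin=2, Geology=3, Art=1, Calculus=3, Econ=1, Biology=2. No two conflicting exams share a time slot.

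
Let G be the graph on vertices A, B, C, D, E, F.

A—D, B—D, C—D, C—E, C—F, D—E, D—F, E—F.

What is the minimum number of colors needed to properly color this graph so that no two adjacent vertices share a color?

4

C, D, E, F are pairwise adjacent (a clique of size 4), so at least 4 colors are needed.
4 colors suffice: color 1 → {D}; color 2 → {A, B, E}; color 3 → {F}; color 4 → {C}. No two adjacent vertices share a color.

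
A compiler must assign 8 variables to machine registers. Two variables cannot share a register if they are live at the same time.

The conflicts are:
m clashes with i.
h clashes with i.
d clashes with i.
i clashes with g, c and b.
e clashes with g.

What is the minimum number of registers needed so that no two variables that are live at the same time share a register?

i and b conflict, so at least 2 registers are needed.
2 registers suffice: register 1 → {i, e}; register 2 → {m, h, d, g, c, b}. No two conflicting variables share a register.

2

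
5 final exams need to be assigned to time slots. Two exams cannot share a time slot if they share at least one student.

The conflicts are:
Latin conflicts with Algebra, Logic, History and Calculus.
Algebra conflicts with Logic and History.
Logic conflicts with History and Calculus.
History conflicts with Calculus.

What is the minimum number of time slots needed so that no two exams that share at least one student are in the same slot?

4

Latin, Algebra, Logic, History all conflict with each other, so at least 4 time slots are needed.
4 time slots suffice: time slot 1 → {Logic}; time slot 2 → {History}; time slot 3 → {Latin}; time slot 4 → {Algebra, Calculus}. Every pair that conflicts lands in different time slots.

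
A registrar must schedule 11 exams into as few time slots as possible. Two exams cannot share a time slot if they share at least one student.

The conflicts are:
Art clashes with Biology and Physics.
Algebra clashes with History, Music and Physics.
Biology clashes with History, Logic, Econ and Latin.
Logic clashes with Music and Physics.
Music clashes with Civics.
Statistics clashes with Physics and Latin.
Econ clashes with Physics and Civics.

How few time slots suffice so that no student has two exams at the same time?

3

The cycle History-Biology-Econ-Physics-Algebra-History has odd length 5, so it cannot be 2-colored; at least 3 time slots are needed.
3 time slots suffice: Art=2, Algebra=2, Biology=1, History=3, Logic=2, Music=1, Statistics=2, Econ=2, Physics=1, Latin=3, Civics=3. No two conflicting exams share a time slot.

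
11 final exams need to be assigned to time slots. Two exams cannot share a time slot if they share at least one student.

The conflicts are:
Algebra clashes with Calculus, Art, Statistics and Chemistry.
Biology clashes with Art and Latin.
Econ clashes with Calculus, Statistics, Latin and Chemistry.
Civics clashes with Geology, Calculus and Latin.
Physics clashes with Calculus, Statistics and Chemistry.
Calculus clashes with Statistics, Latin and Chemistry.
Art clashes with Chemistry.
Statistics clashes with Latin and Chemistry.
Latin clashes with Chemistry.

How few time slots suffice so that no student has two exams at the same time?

5

Econ, Calculus, Statistics, Latin, Chemistry all conflict with each other, so at least 5 time slots are needed.
5 time slots suffice: time slot 1 → {Biology, Civics, Chemistry}; time slot 2 → {Geology, Calculus, Art}; time slot 3 → {Statistics}; time slot 4 → {Algebra, Physics, Latin}; time slot 5 → {Econ}. No two conflicting exams share a time slot.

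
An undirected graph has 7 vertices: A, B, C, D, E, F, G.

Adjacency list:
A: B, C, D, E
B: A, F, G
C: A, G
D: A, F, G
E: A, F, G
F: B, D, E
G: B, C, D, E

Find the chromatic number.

D and F are adjacent, so at least 2 colors are needed.
2 colors suffice: color red → {A, F, G}; color blue → {B, C, D, E}. Every edge joins two different colors.

2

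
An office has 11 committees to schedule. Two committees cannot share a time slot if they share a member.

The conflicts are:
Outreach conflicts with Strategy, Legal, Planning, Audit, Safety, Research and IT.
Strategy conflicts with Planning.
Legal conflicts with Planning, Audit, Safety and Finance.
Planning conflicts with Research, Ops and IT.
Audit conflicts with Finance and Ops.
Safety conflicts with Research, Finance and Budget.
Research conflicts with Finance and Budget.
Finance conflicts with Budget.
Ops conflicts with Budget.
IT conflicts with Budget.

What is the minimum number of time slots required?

Safety, Research, Finance, Budget all conflict with each other, so at least 4 time slots are needed.
4 time slots suffice: time slot 1 → {Outreach, Budget}; time slot 2 → {Planning, Finance}; time slot 3 → {Strategy, Legal, Research, Ops, IT}; time slot 4 → {Audit, Safety}. Each listed conflict is separated.

4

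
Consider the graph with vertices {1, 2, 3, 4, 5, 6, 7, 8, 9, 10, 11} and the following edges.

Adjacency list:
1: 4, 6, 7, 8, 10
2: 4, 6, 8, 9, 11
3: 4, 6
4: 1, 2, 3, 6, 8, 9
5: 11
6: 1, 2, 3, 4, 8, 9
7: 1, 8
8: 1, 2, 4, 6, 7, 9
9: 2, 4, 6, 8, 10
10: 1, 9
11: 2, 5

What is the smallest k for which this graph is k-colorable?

2, 4, 6, 8, 9 are mutually adjacent (a clique of size 5), so at least 5 colors are needed.
5 colors suffice: color red → {6, 7, 10, 11}; color blue → {4, 5}; color green → {3, 8}; color yellow → {1, 9}; color purple → {2}. No two adjacent vertices share a color.

5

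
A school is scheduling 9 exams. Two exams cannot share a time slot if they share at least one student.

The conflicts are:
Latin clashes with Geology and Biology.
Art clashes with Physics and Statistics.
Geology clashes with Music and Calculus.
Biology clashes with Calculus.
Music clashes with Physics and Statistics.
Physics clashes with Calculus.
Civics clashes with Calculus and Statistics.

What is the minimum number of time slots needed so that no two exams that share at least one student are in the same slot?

3

The cycle Civics-Statistics-Art-Physics-Calculus-Civics has odd length 5, so it cannot be 2-colored; at least 3 time slots are needed.
3 time slots suffice: time slot 1 → {Latin, Calculus, Statistics}; time slot 2 → {Art, Biology, Music, Civics}; time slot 3 → {Geology, Physics}. Each listed conflict is separated.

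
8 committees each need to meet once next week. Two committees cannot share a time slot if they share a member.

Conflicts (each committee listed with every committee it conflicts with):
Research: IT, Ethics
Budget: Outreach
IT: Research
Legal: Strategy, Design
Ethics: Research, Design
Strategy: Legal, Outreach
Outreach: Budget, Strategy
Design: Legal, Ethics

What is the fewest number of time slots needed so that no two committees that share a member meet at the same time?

Legal and Strategy conflict, so at least 2 time slots are needed.
2 time slots suffice: time slot 1 → {IT, Legal, Ethics, Outreach}; time slot 2 → {Research, Budget, Strategy, Design}. Each listed conflict is separated.

2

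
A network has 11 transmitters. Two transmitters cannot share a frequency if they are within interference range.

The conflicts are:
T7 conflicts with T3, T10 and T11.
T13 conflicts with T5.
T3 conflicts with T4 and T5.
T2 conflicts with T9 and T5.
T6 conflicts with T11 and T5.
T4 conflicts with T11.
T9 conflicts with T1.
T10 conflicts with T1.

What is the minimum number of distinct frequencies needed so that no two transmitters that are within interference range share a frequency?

3

The cycle T6-T5-T3-T7-T11-T6 has odd length 5, so it cannot be 2-colored; at least 3 frequencies are needed.
3 frequencies suffice: frequency 1 → {T9, T10, T11, T5}; frequency 2 → {T13, T3, T2, T6, T1}; frequency 3 → {T7, T4}. No two conflicting transmitters share a frequency.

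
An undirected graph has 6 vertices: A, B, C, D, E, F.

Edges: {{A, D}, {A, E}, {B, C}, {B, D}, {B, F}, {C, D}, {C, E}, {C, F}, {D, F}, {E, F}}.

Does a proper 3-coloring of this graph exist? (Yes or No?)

B, C, D, F form a clique, so at least 4 colors are needed.
So 3 colors are not enough.

No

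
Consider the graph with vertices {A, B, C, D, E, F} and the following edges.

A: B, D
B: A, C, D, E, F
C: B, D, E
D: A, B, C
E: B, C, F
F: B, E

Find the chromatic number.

3

B, E, F are mutually adjacent, so at least 3 colors are needed.
3 colors suffice: color 1 → {B}; color 2 → {D, E}; color 3 → {A, C, F}. No two adjacent vertices share a color.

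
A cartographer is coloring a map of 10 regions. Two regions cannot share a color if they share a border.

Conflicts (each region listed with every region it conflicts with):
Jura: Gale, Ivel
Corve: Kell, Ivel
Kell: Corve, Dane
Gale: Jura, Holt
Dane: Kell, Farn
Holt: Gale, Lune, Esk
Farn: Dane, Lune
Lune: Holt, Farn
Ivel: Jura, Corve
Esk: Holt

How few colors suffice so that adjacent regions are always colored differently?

The cycle Ivel-Corve-Kell-Dane-Farn-Lune-Holt-Gale-Jura-Ivel has odd length 9, so it cannot be 2-colored; at least 3 colors are needed.
3 colors suffice: Jura=1, Corve=3, Kell=1, Gale=2, Dane=2, Holt=1, Farn=1, Lune=2, Ivel=2, Esk=2. No two conflicting regions share a color.

3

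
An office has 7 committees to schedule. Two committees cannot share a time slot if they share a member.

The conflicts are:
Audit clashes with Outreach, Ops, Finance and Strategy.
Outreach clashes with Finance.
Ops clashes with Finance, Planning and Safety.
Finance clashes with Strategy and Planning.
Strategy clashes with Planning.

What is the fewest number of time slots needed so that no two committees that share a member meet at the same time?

3

Audit, Outreach, Finance are mutually in conflict, so at least 3 time slots are needed.
3 time slots suffice: time slot 1 → {Finance, Safety}; time slot 2 → {Outreach, Ops, Strategy}; time slot 3 → {Audit, Planning}. Every pair that conflicts lands in different time slots.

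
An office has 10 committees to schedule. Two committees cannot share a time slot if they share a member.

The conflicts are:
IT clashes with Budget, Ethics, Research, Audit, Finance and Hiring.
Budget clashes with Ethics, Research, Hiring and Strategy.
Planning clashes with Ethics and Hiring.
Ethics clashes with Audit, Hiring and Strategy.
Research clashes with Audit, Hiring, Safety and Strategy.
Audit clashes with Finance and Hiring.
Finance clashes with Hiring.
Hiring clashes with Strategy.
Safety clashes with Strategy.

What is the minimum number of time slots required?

IT, Ethics, Audit, Hiring all conflict with each other, so at least 4 time slots are needed.
4 time slots suffice: IT=3, Budget=4, Planning=3, Ethics=2, Research=2, Audit=4, Finance=2, Hiring=1, Safety=1, Strategy=3. No two conflicting committees share a time slot.

4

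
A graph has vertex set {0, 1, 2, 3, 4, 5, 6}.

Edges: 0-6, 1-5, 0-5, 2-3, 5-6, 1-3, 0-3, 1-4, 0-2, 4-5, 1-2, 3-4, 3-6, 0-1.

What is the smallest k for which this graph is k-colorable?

0, 1, 2, 3 are pairwise adjacent (a clique of size 4), so at least 4 colors are needed.
4 colors suffice: color a → {0, 4}; color b → {1, 6}; color c → {3, 5}; color d → {2}. Every edge joins two different colors.

4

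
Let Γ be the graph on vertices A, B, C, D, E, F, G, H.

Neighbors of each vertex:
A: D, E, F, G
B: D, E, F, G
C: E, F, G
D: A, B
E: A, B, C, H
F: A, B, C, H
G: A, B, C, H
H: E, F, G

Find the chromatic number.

2

A and D are adjacent, so at least 2 colors are needed.
2 colors suffice: color 1 → {A, B, C, H}; color 2 → {D, E, F, G}. Every edge joins two different colors.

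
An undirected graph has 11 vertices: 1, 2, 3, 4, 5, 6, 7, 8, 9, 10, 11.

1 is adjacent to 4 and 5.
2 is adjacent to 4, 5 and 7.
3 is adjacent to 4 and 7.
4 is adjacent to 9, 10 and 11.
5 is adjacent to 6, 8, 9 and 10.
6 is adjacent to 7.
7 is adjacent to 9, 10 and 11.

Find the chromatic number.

2

5 and 8 are adjacent, so at least 2 colors are needed.
One proper 2-coloring: 1=b, 2=b, 3=b, 4=a, 5=a, 6=b, 7=a, 8=b, 9=b, 10=b, 11=b. Every edge joins two different colors.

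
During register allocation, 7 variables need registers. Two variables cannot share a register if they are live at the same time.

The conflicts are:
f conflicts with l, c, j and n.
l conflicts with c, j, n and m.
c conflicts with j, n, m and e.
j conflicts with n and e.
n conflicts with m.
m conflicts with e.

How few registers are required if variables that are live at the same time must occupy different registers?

f, l, c, j, n are mutually in conflict, so at least 5 registers are needed.
Using 5 registers: f=5, l=4, c=1, j=3, n=2, m=3, e=2. Each listed conflict is separated.

5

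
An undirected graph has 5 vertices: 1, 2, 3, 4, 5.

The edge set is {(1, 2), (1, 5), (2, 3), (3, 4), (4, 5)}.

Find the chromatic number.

3

The cycle 4-5-1-2-3-4 has odd length 5, so it cannot be 2-colored; at least 3 colors are needed.
One proper 3-coloring: 1=red, 2=green, 3=blue, 4=red, 5=blue. Every edge joins two different colors.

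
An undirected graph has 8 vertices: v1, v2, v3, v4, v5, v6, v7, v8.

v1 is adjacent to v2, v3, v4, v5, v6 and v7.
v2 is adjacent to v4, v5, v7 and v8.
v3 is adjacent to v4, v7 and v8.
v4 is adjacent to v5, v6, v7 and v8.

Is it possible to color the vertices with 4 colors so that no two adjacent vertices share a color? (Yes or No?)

The chromatic number is 4. v1, v2, v4, v5 are mutually adjacent (a clique of size 4), so at least 4 colors are needed.
4 colors suffice: color R → {v4}; color B → {v1, v8}; color G → {v2, v3, v6}; color Y → {v5, v7}.
That is already a proper 4-coloring.

Yes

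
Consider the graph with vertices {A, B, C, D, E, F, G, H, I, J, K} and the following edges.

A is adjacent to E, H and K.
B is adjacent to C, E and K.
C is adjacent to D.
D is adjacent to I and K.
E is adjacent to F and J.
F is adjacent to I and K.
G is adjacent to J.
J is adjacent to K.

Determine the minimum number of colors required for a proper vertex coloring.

C and D are adjacent, so at least 2 colors are needed.
2 colors suffice: color 1 → {C, E, G, H, I, K}; color 2 → {A, B, D, F, J}. Every edge joins two different colors.

2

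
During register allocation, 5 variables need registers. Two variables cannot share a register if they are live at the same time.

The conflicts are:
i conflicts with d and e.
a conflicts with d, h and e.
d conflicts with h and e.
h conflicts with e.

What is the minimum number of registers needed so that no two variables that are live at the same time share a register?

a, d, h, e are mutually in conflict, so at least 4 registers are needed.
4 registers suffice: register 1 → {e}; register 2 → {d}; register 3 → {i, a}; register 4 → {h}. No two conflicting variables share a register.

4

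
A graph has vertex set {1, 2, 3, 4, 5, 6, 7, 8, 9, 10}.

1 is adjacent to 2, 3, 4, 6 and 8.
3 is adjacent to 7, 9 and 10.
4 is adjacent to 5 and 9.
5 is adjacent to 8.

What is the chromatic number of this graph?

2

4 and 9 are adjacent, so at least 2 colors are needed.
2 colors suffice: color red → {1, 5, 7, 9, 10}; color blue → {2, 3, 4, 6, 8}. No two adjacent vertices share a color.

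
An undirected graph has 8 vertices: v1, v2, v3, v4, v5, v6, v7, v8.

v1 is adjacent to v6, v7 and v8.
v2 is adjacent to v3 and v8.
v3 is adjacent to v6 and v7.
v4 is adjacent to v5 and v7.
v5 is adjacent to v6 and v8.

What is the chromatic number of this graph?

The cycle v6-v5-v8-v2-v3-v6 has odd length 5, so it cannot be 2-colored; at least 3 colors are needed.
3 colors suffice: color 1 → {v6, v7, v8}; color 2 → {v1, v3, v5}; color 3 → {v2, v4}. Each edge has distinct colors on its endpoints.

3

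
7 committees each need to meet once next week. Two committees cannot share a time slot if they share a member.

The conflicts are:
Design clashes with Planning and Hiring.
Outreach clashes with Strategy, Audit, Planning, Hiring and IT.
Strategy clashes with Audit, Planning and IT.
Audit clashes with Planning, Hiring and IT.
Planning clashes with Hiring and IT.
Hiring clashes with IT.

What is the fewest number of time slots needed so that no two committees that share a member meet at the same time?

5

Outreach, Audit, Planning, Hiring, IT pairwise conflict, so at least 5 time slots are needed.
5 time slots suffice: Design=3, Outreach=4, Strategy=2, Audit=3, Planning=1, Hiring=2, IT=5. Every pair that conflicts lands in different time slots.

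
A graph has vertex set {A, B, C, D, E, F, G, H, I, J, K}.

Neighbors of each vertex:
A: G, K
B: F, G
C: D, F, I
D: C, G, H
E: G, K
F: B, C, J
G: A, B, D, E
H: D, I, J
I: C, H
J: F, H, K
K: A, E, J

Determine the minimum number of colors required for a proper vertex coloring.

The cycle C-F-J-H-I-C has odd length 5, so it cannot be 2-colored; at least 3 colors are needed.
One proper 3-coloring: A=3, B=3, C=1, D=3, E=3, F=2, G=1, H=2, I=3, J=1, K=2. Every edge joins two different colors.

3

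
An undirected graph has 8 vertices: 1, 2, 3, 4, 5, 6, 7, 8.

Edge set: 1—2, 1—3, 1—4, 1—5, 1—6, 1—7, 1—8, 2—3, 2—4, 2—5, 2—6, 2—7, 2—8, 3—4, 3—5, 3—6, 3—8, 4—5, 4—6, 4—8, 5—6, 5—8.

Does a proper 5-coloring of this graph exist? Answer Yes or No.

No

1, 2, 3, 4, 5, 8 form a clique, so at least 6 colors are needed.
So 5 colors are not enough.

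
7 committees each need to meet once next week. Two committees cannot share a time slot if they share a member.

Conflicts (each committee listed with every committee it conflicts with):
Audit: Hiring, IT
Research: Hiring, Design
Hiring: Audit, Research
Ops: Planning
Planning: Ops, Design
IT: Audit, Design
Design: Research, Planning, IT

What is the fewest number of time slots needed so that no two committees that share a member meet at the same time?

The cycle IT-Audit-Hiring-Research-Design-IT has odd length 5, so it cannot be 2-colored; at least 3 time slots are needed.
3 time slots suffice: Audit=3, Research=2, Hiring=1, Ops=1, Planning=2, IT=2, Design=1. No two conflicting committees share a time slot.

3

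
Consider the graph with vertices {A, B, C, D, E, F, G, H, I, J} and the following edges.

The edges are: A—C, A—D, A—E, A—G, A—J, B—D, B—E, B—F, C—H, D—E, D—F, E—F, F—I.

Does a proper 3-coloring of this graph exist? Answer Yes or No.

B, D, E, F form a clique, so at least 4 colors are needed.
So 3 colors are not enough.

No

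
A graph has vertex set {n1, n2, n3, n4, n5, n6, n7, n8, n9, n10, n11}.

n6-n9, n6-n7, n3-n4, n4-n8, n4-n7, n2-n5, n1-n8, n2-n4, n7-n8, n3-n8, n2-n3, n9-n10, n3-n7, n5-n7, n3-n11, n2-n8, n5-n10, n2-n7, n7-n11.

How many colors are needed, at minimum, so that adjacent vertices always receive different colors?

n2, n3, n4, n7, n8 form a clique, so at least 5 colors are needed.
5 colors suffice: n1=red, n2=green, n3=yellow, n4=purple, n5=blue, n6=blue, n7=red, n8=blue, n9=red, n10=green, n11=blue. Every edge joins two different colors.

5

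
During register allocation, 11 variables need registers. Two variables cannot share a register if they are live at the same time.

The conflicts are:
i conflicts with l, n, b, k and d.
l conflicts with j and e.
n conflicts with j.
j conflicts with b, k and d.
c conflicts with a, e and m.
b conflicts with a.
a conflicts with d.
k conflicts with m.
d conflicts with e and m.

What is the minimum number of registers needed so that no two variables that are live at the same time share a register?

2

j and k conflict, so at least 2 registers are needed.
2 registers suffice: register 1 → {l, n, c, b, k, d}; register 2 → {i, j, a, e, m}. No two conflicting variables share a register.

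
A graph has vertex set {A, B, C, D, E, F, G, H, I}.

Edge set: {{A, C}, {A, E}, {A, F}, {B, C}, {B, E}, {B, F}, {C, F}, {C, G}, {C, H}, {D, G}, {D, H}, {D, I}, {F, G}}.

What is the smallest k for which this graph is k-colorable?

B, C, F are pairwise adjacent, so at least 3 colors are needed.
A valid assignment using 3 colors: A=green, B=green, C=red, D=red, E=red, F=blue, G=green, H=blue, I=blue. Every edge joins two different colors.

3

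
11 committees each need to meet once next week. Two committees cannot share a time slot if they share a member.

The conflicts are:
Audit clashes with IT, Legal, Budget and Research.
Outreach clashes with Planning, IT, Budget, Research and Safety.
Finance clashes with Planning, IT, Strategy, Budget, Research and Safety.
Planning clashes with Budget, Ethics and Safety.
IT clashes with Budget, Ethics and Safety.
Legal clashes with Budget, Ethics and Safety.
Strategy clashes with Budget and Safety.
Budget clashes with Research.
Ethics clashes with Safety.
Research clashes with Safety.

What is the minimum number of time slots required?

3

IT, Ethics, Safety are mutually in conflict, so at least 3 time slots are needed.
3 time slots suffice: time slot 1 → {Budget, Safety}; time slot 2 → {Planning, IT, Legal, Strategy, Research}; time slot 3 → {Audit, Outreach, Finance, Ethics}. No two conflicting committees share a time slot.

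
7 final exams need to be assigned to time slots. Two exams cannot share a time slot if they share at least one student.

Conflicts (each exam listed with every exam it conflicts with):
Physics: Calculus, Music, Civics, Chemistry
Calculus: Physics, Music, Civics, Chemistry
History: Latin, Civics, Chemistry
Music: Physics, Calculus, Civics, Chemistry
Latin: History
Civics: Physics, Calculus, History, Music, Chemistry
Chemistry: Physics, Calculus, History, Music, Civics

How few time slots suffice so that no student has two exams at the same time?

Physics, Calculus, Music, Civics, Chemistry all conflict with each other, so at least 5 time slots are needed.
A valid assignment using 5 time slots: Physics=5, Calculus=3, History=3, Music=4, Latin=1, Civics=2, Chemistry=1. No two conflicting exams share a time slot.

5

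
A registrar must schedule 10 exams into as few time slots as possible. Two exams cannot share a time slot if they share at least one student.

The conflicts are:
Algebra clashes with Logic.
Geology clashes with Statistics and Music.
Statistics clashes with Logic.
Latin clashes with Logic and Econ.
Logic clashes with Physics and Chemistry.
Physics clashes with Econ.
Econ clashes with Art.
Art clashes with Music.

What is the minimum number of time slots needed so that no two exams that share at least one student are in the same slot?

3

The cycle Music-Geology-Statistics-Logic-Physics-Econ-Art-Music has odd length 7, so it cannot be 2-colored; at least 3 time slots are needed.
3 time slots suffice: time slot 1 → {Geology, Logic, Econ}; time slot 2 → {Algebra, Statistics, Latin, Physics, Chemistry, Art}; time slot 3 → {Music}. Each listed conflict is separated.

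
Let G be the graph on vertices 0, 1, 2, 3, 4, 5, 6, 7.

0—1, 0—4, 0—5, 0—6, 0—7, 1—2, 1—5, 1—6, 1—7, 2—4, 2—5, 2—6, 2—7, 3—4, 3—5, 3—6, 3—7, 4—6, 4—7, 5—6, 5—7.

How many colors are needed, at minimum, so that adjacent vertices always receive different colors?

1, 2, 5, 6 are mutually adjacent (a clique of size 4), so at least 4 colors are needed.
4 colors suffice: 0=d, 1=c, 2=d, 3=c, 4=b, 5=b, 6=a, 7=a. No two adjacent vertices share a color.

4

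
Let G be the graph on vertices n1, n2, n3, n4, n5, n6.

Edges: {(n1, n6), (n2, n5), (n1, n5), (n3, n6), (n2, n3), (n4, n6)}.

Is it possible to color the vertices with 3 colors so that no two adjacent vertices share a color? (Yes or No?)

Yes

The chromatic number is 3. The cycle n3-n2-n5-n1-n6-n3 has odd length 5, so it cannot be 2-colored; at least 3 colors are needed.
3 colors suffice: color red → {n5, n6}; color blue → {n1, n3, n4}; color green → {n2}.
That is already a proper 3-coloring.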